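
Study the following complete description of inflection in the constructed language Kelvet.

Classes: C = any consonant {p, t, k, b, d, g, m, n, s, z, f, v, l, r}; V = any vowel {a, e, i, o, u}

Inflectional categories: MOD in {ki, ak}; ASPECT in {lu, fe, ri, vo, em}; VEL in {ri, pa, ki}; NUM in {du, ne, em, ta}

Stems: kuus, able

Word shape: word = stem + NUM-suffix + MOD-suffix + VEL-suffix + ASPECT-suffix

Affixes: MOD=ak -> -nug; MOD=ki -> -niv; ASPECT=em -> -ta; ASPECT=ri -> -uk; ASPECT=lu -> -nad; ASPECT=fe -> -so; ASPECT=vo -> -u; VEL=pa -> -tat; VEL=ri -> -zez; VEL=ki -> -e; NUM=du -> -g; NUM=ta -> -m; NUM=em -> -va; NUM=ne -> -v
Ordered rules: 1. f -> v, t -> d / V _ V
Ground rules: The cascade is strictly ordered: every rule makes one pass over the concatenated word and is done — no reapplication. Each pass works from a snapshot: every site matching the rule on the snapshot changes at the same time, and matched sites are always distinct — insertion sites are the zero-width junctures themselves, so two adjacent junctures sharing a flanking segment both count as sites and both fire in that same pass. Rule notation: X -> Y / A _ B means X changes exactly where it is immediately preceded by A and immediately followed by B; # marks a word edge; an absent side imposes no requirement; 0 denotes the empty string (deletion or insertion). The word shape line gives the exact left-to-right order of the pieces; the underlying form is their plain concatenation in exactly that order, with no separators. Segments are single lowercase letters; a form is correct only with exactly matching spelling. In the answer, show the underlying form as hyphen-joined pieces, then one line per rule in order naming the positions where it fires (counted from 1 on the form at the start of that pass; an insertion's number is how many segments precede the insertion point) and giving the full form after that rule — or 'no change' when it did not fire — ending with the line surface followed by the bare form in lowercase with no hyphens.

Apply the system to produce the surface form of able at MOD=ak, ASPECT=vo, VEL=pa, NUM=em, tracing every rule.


underlying: able-va-nug-tat-u
1. f -> v, t -> d / V _ V: fires at position(s) 12: ablevanugtadu
surface: ablevanugtadu


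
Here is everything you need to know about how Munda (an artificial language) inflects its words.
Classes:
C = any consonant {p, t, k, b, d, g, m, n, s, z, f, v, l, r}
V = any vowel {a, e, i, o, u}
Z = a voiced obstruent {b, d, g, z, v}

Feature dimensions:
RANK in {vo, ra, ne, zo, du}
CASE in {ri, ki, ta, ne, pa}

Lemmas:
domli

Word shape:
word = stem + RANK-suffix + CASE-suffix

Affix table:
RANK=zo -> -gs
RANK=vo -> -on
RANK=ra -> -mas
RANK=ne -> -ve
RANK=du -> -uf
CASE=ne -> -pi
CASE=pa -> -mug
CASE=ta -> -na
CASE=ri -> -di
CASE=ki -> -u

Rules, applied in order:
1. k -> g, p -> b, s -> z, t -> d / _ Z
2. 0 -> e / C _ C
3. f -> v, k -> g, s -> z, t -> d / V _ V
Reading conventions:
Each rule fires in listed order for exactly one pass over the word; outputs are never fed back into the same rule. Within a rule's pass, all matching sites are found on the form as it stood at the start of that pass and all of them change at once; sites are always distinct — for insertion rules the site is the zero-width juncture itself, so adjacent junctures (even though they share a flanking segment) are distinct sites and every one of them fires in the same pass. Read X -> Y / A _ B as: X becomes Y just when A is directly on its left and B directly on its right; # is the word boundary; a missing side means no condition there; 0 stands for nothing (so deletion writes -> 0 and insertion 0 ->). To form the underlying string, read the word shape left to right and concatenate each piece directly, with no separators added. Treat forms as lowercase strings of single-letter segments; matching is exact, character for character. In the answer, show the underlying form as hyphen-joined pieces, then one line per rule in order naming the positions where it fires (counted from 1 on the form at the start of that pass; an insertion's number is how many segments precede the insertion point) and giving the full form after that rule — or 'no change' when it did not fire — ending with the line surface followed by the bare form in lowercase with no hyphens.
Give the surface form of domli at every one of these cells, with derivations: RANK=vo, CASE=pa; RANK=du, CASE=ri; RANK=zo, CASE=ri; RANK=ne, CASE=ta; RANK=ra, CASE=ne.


cell RANK=vo, CASE=pa:
underlying: domli-on-mug
1. k -> g, p -> b, s -> z, t -> d / _ Z: no change
2. 0 -> e / C _ C: inserts after position(s) 3, 7: domelionemug
3. f -> v, k -> g, s -> z, t -> d / V _ V: no change
surface: domelionemug

cell RANK=du, CASE=ri:
underlying: domli-uf-di
1. k -> g, p -> b, s -> z, t -> d / _ Z: no change
2. 0 -> e / C _ C: inserts after position(s) 3, 7: domeliufedi
3. f -> v, k -> g, s -> z, t -> d / V _ V: fires at position(s) 8: domeliuvedi
surface: domeliuvedi

cell RANK=zo, CASE=ri:
underlying: domli-gs-di
1. k -> g, p -> b, s -> z, t -> d / _ Z: fires at position(s) 7: domligzdi
2. 0 -> e / C _ C: inserts after position(s) 3, 6, 7: domeligezedi
3. f -> v, k -> g, s -> z, t -> d / V _ V: no change
surface: domeligezedi

cell RANK=ne, CASE=ta:
underlying: domli-ve-na
1. k -> g, p -> b, s -> z, t -> d / _ Z: no change
2. 0 -> e / C _ C: inserts after position(s) 3: domelivena
3. f -> v, k -> g, s -> z, t -> d / V _ V: no change
surface: domelivena

cell RANK=ra, CASE=ne:
underlying: domli-mas-pi
1. k -> g, p -> b, s -> z, t -> d / _ Z: no change
2. 0 -> e / C _ C: inserts after position(s) 3, 8: domelimasepi
3. f -> v, k -> g, s -> z, t -> d / V _ V: fires at position(s) 9: domelimazepi
surface: domelimazepi


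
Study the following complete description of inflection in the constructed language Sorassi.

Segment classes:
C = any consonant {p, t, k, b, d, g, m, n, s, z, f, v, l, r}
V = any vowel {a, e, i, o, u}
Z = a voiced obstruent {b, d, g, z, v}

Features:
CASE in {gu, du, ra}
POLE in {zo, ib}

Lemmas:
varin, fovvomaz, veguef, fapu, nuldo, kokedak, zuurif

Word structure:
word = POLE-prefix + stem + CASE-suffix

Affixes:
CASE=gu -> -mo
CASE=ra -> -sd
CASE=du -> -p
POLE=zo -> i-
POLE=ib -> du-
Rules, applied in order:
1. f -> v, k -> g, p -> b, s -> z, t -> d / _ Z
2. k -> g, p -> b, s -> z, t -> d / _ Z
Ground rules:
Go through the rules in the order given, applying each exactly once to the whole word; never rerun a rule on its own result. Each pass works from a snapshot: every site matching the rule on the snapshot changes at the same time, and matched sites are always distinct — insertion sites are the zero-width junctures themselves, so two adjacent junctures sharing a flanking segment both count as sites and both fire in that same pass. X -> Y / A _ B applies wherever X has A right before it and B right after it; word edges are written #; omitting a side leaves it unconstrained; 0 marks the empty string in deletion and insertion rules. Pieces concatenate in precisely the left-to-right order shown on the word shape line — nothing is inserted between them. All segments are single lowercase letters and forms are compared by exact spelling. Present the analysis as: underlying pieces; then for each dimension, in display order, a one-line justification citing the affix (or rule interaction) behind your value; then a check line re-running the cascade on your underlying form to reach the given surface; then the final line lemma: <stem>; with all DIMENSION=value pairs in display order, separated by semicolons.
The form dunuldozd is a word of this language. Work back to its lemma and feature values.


underlying: du-nuldo-sd
CASE=ra - signalled by the affix -sd
POLE=ib - signalled by the affix du-
check: dunuldosd -> dunuldozd -> dunuldozd
lemma: nuldo; CASE=ra; POLE=ib


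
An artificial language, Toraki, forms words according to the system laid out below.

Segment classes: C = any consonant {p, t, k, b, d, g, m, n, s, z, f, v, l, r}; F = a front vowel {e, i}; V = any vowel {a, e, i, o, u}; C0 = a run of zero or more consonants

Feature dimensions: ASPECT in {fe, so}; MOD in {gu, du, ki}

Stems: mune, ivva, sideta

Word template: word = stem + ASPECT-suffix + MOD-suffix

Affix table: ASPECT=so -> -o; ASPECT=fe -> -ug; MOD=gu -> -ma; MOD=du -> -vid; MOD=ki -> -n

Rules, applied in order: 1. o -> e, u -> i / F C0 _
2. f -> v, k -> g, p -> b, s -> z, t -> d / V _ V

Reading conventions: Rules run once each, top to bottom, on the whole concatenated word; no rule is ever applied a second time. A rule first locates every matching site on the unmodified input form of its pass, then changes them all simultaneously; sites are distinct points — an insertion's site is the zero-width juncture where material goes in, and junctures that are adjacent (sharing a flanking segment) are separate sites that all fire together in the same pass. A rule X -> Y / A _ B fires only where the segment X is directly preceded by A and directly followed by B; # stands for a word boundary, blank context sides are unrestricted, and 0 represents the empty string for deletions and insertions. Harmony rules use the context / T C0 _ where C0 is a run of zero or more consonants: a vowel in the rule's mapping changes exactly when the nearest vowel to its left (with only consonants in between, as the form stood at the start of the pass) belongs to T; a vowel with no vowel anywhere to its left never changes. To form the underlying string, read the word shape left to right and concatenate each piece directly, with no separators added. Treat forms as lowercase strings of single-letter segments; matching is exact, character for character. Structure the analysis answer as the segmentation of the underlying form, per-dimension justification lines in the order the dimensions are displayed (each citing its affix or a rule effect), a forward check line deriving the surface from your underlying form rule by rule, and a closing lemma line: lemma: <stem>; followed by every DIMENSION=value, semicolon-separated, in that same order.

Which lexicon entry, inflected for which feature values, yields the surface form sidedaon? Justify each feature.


underlying: sideta-o-n
ASPECT=so - signalled by the affix -o
MOD=ki - signalled by the affix -n
check: sidetaon -> sidetaon -> sidedaon
lemma: sideta; ASPECT=so; MOD=ki


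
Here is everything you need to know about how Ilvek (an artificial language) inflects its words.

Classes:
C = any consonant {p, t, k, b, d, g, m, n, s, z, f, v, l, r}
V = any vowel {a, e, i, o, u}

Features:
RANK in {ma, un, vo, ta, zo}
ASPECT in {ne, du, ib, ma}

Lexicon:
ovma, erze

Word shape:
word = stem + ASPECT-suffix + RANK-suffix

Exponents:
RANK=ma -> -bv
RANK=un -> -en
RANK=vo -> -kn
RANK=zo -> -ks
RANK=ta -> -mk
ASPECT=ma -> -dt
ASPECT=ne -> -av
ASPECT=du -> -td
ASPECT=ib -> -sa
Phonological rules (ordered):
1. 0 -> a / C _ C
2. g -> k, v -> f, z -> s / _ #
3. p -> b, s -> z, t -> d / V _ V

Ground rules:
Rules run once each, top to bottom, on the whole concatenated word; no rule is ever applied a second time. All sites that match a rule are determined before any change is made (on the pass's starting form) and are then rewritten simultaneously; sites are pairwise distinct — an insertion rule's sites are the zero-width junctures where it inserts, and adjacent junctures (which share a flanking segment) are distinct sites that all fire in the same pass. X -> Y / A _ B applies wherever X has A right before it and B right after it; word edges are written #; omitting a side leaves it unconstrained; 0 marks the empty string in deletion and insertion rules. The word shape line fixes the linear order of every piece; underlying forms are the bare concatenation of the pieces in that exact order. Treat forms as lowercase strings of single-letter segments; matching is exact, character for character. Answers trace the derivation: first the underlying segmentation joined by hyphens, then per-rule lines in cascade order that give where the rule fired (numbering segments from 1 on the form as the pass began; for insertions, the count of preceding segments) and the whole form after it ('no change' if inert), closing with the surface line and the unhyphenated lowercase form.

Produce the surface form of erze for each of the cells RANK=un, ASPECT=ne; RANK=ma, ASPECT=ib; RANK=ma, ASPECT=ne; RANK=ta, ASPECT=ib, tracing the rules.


cell RANK=un, ASPECT=ne:
underlying: erze-av-en
1. 0 -> a / C _ C: inserts after position(s) 2: erazeaven
2. g -> k, v -> f, z -> s / _ #: no change
3. p -> b, s -> z, t -> d / V _ V: no change
surface: erazeaven

cell RANK=ma, ASPECT=ib:
underlying: erze-sa-bv
1. 0 -> a / C _ C: inserts after position(s) 2, 7: erazesabav
2. g -> k, v -> f, z -> s / _ #: fires at position(s) 10: erazesabaf
3. p -> b, s -> z, t -> d / V _ V: fires at position(s) 6: erazezabaf
surface: erazezabaf

cell RANK=ma, ASPECT=ne:
underlying: erze-av-bv
1. 0 -> a / C _ C: inserts after position(s) 2, 6, 7: erazeavabav
2. g -> k, v -> f, z -> s / _ #: fires at position(s) 11: erazeavabaf
3. p -> b, s -> z, t -> d / V _ V: no change
surface: erazeavabaf

cell RANK=ta, ASPECT=ib:
underlying: erze-sa-mk
1. 0 -> a / C _ C: inserts after position(s) 2, 7: erazesamak
2. g -> k, v -> f, z -> s / _ #: no change
3. p -> b, s -> z, t -> d / V _ V: fires at position(s) 6: erazezamak
surface: erazezamak


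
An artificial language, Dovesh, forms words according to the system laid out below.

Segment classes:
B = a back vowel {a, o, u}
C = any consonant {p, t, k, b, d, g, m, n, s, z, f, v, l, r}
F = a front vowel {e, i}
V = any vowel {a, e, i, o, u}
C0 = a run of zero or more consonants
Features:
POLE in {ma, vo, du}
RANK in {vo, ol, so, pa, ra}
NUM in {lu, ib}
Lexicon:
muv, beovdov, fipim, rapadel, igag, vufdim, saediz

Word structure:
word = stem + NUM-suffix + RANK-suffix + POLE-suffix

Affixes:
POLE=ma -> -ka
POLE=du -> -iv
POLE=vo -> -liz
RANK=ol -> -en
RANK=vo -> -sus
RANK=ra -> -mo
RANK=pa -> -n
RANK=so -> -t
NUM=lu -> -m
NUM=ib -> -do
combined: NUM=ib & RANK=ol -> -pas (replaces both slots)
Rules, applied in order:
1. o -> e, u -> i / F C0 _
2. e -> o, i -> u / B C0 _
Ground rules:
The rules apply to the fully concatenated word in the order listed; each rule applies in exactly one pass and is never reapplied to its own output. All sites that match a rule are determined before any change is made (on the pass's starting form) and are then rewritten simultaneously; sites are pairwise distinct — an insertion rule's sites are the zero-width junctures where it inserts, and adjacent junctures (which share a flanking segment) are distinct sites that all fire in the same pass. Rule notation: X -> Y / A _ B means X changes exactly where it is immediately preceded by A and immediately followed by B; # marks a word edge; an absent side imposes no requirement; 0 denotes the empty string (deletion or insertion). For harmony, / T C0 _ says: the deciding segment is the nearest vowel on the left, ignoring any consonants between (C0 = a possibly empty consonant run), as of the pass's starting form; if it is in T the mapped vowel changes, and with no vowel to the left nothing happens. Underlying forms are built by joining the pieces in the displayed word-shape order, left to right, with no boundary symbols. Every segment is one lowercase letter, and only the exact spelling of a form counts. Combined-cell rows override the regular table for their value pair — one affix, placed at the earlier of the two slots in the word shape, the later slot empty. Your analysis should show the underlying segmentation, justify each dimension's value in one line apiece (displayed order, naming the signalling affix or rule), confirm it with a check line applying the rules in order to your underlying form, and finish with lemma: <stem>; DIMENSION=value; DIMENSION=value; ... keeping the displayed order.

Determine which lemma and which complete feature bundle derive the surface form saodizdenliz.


underlying: saediz-do-n-liz
POLE=vo - signalled by the affix -liz
RANK=pa - signalled by the affix -n
NUM=ib - signalled by the affix -do
check: saedizdonliz -> saedizdenliz -> saodizdenliz
lemma: saediz; POLE=vo; RANK=pa; NUM=ib


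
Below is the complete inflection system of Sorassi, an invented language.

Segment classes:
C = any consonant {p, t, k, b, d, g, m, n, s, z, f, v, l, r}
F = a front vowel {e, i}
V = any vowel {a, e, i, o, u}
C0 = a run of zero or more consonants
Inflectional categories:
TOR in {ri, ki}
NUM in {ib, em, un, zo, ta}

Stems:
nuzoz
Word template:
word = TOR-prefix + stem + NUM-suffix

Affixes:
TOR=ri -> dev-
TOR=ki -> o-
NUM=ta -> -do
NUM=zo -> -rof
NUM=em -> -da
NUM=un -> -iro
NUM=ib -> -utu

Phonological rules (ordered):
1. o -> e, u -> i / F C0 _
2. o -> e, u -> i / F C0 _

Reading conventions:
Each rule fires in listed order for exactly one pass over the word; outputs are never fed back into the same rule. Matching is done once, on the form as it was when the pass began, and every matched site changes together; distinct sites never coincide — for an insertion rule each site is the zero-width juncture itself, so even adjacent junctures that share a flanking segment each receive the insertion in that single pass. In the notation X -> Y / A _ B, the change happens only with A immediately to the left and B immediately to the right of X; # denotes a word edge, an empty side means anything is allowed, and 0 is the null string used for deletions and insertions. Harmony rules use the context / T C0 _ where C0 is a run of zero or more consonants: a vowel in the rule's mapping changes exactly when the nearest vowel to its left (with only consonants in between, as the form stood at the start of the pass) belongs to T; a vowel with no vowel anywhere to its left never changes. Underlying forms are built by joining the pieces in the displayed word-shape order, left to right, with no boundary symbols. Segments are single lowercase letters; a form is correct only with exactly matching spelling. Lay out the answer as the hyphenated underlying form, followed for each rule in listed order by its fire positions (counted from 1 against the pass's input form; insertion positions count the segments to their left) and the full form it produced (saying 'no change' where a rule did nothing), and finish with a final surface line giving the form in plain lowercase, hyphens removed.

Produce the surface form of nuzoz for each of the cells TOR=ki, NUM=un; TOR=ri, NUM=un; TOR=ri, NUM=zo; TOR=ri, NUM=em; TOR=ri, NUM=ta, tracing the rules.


cell TOR=ki, NUM=un:
underlying: o-nuzoz-iro
1. o -> e, u -> i / F C0 _: fires at position(s) 9: onuzozire
2. o -> e, u -> i / F C0 _: no change
surface: onuzozire

cell TOR=ri, NUM=un:
underlying: dev-nuzoz-iro
1. o -> e, u -> i / F C0 _: fires at position(s) 5, 11: devnizozire
2. o -> e, u -> i / F C0 _: fires at position(s) 7: devnizezire
surface: devnizezire

cell TOR=ri, NUM=zo:
underlying: dev-nuzoz-rof
1. o -> e, u -> i / F C0 _: fires at position(s) 5: devnizozrof
2. o -> e, u -> i / F C0 _: fires at position(s) 7: devnizezrof
surface: devnizezrof

cell TOR=ri, NUM=em:
underlying: dev-nuzoz-da
1. o -> e, u -> i / F C0 _: fires at position(s) 5: devnizozda
2. o -> e, u -> i / F C0 _: fires at position(s) 7: devnizezda
surface: devnizezda

cell TOR=ri, NUM=ta:
underlying: dev-nuzoz-do
1. o -> e, u -> i / F C0 _: fires at position(s) 5: devnizozdo
2. o -> e, u -> i / F C0 _: fires at position(s) 7: devnizezdo
surface: devnizezdo


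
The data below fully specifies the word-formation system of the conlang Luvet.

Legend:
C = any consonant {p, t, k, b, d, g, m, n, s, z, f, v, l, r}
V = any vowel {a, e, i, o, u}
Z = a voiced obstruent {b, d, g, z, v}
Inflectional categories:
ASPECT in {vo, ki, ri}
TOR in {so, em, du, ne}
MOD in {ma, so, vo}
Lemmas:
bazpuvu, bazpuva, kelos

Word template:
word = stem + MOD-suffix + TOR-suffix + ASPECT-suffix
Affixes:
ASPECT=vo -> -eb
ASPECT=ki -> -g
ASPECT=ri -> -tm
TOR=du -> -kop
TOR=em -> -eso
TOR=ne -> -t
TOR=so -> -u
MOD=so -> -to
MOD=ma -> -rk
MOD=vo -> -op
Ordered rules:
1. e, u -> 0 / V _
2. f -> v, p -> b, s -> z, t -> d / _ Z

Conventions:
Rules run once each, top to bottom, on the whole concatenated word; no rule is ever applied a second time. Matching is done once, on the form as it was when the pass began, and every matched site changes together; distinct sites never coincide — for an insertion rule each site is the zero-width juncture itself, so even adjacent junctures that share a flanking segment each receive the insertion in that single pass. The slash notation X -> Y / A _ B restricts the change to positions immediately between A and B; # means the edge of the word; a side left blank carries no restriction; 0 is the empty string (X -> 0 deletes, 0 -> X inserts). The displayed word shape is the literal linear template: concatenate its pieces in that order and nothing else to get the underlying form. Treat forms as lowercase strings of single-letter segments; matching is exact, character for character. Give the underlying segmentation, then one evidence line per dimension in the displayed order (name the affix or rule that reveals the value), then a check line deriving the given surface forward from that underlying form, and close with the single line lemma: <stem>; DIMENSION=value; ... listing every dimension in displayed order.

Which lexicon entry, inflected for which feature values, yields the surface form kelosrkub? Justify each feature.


underlying: kelos-rk-u-eb
ASPECT=vo - signalled by the affix -eb
TOR=so - signalled by the affix -u
MOD=ma - signalled by the affix -rk
check: kelosrkueb -> kelosrkub -> kelosrkub
lemma: kelos; ASPECT=vo; TOR=so; MOD=ma


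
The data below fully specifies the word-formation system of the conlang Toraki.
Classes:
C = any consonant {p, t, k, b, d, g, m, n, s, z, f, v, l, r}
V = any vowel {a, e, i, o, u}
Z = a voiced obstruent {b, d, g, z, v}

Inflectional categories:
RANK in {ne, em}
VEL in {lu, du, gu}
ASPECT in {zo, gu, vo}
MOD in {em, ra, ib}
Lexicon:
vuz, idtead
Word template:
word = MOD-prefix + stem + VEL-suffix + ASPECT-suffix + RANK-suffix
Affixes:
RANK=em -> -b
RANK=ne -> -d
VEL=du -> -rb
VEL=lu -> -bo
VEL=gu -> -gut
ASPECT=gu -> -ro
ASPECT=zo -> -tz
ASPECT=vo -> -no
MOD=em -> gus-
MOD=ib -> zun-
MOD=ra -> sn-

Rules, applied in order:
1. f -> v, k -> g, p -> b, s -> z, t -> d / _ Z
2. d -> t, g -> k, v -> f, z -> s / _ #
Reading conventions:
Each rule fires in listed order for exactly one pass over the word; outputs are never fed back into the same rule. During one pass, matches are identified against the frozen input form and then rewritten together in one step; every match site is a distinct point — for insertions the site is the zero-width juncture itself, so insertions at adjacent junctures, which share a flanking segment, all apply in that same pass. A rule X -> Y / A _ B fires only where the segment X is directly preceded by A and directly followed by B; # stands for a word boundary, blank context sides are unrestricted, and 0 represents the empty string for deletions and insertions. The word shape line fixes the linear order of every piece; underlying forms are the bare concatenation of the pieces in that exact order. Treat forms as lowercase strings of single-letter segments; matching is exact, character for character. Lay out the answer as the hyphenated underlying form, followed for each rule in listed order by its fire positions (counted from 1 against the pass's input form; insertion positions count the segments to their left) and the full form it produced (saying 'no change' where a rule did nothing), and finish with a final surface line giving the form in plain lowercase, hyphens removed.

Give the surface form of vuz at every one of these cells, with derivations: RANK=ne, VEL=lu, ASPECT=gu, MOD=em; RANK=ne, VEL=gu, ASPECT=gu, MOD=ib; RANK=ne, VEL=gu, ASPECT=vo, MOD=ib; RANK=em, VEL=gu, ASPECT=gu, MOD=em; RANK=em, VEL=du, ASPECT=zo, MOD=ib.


cell RANK=ne, VEL=lu, ASPECT=gu, MOD=em:
underlying: gus-vuz-bo-ro-d
1. f -> v, k -> g, p -> b, s -> z, t -> d / _ Z: fires at position(s) 3: guzvuzborod
2. d -> t, g -> k, v -> f, z -> s / _ #: fires at position(s) 11: guzvuzborot
surface: guzvuzborot

cell RANK=ne, VEL=gu, ASPECT=gu, MOD=ib:
underlying: zun-vuz-gut-ro-d
1. f -> v, k -> g, p -> b, s -> z, t -> d / _ Z: no change
2. d -> t, g -> k, v -> f, z -> s / _ #: fires at position(s) 12: zunvuzgutrot
surface: zunvuzgutrot

cell RANK=ne, VEL=gu, ASPECT=vo, MOD=ib:
underlying: zun-vuz-gut-no-d
1. f -> v, k -> g, p -> b, s -> z, t -> d / _ Z: no change
2. d -> t, g -> k, v -> f, z -> s / _ #: fires at position(s) 12: zunvuzgutnot
surface: zunvuzgutnot

cell RANK=em, VEL=gu, ASPECT=gu, MOD=em:
underlying: gus-vuz-gut-ro-b
1. f -> v, k -> g, p -> b, s -> z, t -> d / _ Z: fires at position(s) 3: guzvuzgutrob
2. d -> t, g -> k, v -> f, z -> s / _ #: no change
surface: guzvuzgutrob

cell RANK=em, VEL=du, ASPECT=zo, MOD=ib:
underlying: zun-vuz-rb-tz-b
1. f -> v, k -> g, p -> b, s -> z, t -> d / _ Z: fires at position(s) 9: zunvuzrbdzb
2. d -> t, g -> k, v -> f, z -> s / _ #: no change
surface: zunvuzrbdzb


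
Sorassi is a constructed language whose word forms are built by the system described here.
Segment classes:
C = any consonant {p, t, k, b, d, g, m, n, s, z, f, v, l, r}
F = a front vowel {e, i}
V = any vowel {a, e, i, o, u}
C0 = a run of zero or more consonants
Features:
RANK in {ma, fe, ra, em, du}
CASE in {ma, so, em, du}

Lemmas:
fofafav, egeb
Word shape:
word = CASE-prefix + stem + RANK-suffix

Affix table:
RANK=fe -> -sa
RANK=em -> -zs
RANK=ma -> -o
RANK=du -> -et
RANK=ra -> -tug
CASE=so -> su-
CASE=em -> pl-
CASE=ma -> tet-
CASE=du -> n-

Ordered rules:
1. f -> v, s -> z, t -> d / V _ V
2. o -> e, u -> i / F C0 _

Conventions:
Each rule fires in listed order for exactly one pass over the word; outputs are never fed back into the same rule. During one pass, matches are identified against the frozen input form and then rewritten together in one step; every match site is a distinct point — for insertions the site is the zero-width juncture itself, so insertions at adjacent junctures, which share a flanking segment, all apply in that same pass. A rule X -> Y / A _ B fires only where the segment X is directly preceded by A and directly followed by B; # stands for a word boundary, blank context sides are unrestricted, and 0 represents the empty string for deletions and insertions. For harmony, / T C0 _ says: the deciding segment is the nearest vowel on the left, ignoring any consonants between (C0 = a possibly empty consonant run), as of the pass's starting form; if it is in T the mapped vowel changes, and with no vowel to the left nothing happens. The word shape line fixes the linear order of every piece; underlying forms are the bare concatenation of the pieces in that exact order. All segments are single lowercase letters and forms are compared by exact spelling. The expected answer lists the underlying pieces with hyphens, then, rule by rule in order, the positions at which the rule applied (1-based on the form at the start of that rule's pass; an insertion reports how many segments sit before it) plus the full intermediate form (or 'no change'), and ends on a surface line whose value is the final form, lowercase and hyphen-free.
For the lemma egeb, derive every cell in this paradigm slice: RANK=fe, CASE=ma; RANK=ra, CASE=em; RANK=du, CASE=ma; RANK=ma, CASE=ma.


cell RANK=fe, CASE=ma:
underlying: tet-egeb-sa
1. f -> v, s -> z, t -> d / V _ V: fires at position(s) 3: tedegebsa
2. o -> e, u -> i / F C0 _: no change
surface: tedegebsa

cell RANK=ra, CASE=em:
underlying: pl-egeb-tug
1. f -> v, s -> z, t -> d / V _ V: no change
2. o -> e, u -> i / F C0 _: fires at position(s) 8: plegebtig
surface: plegebtig

cell RANK=du, CASE=ma:
underlying: tet-egeb-et
1. f -> v, s -> z, t -> d / V _ V: fires at position(s) 3: tedegebet
2. o -> e, u -> i / F C0 _: no change
surface: tedegebet

cell RANK=ma, CASE=ma:
underlying: tet-egeb-o
1. f -> v, s -> z, t -> d / V _ V: fires at position(s) 3: tedegebo
2. o -> e, u -> i / F C0 _: fires at position(s) 8: tedegebe
surface: tedegebe


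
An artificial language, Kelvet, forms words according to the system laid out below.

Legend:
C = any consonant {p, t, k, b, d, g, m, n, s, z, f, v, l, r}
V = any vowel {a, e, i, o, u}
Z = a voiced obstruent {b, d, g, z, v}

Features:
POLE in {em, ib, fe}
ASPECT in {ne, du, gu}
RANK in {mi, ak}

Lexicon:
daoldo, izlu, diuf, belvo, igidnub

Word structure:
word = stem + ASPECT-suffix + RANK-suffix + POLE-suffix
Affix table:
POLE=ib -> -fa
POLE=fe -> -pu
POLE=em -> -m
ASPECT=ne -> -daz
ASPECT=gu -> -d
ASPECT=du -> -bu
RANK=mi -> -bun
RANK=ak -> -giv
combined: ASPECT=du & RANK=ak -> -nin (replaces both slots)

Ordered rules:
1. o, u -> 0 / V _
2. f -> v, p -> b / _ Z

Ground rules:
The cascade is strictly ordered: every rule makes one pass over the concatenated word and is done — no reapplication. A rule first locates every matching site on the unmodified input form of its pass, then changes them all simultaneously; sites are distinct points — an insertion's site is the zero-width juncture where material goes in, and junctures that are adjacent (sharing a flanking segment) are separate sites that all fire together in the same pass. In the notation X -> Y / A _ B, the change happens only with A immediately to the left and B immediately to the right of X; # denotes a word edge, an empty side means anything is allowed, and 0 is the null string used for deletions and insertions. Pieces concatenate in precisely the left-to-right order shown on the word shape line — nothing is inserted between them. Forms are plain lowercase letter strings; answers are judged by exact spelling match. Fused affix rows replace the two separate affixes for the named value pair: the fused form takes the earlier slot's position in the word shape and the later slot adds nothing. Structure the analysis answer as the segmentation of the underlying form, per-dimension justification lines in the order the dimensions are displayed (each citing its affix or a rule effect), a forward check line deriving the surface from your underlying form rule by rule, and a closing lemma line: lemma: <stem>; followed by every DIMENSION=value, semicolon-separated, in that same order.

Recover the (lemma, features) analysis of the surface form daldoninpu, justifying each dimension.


underlying: daoldo-nin-pu
POLE=fe - signalled by the affix -pu
ASPECT=du - signalled by the combined affix row
RANK=ak - signalled by the combined affix row
check: daoldoninpu -> daldoninpu -> daldoninpu
lemma: daoldo; POLE=fe; ASPECT=du; RANK=ak


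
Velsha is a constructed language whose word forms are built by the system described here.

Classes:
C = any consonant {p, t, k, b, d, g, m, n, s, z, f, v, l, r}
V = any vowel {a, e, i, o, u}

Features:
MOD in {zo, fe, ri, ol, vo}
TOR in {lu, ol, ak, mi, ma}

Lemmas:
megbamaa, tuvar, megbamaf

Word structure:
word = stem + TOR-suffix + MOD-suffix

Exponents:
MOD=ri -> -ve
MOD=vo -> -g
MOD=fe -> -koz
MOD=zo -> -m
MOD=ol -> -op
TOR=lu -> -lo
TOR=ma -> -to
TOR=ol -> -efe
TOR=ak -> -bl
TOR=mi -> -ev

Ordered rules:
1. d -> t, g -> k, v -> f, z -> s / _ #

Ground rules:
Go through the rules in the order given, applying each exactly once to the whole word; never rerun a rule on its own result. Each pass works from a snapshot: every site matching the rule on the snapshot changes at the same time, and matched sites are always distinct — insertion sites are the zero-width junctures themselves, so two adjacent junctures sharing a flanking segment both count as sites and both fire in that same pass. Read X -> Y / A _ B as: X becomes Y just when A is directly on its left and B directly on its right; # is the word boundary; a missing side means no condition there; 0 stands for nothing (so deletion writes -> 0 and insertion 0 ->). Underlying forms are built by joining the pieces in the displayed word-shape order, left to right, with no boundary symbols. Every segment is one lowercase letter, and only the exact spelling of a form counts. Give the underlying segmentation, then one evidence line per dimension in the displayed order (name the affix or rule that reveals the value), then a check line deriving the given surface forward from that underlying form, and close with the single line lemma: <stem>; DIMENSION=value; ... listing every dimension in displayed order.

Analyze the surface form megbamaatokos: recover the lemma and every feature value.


underlying: megbamaa-to-koz
MOD=fe - signalled by the affix -koz
TOR=ma - signalled by the affix -to
check: megbamaatokoz -> megbamaatokos
lemma: megbamaa; MOD=fe; TOR=ma


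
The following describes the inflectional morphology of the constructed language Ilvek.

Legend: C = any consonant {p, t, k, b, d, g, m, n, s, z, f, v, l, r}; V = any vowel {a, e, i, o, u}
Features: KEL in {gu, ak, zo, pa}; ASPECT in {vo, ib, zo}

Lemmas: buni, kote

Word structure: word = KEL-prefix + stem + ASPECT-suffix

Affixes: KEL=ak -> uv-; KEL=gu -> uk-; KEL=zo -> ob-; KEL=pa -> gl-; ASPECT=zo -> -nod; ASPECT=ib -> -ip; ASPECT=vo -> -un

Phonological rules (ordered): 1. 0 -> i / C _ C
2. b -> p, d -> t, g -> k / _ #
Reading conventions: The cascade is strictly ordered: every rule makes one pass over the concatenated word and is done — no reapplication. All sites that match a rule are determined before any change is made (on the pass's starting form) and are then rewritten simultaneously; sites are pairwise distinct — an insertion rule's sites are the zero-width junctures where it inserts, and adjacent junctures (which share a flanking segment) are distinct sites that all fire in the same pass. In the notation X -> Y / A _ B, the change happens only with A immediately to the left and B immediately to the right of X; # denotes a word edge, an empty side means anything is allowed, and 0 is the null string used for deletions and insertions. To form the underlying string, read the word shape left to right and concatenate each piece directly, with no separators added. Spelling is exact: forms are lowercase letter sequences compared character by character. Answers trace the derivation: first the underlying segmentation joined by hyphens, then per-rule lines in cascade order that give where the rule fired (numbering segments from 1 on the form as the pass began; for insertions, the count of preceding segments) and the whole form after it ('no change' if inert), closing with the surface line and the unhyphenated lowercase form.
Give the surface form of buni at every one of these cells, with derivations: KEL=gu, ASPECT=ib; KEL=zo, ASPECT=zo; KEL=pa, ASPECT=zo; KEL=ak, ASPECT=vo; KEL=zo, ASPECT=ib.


cell KEL=gu, ASPECT=ib:
underlying: uk-buni-ip
1. 0 -> i / C _ C: inserts after position(s) 2: ukibuniip
2. b -> p, d -> t, g -> k / _ #: no change
surface: ukibuniip

cell KEL=zo, ASPECT=zo:
underlying: ob-buni-nod
1. 0 -> i / C _ C: inserts after position(s) 2: obibuninod
2. b -> p, d -> t, g -> k / _ #: fires at position(s) 10: obibuninot
surface: obibuninot

cell KEL=pa, ASPECT=zo:
underlying: gl-buni-nod
1. 0 -> i / C _ C: inserts after position(s) 1, 2: gilibuninod
2. b -> p, d -> t, g -> k / _ #: fires at position(s) 11: gilibuninot
surface: gilibuninot

cell KEL=ak, ASPECT=vo:
underlying: uv-buni-un
1. 0 -> i / C _ C: inserts after position(s) 2: uvibuniun
2. b -> p, d -> t, g -> k / _ #: no change
surface: uvibuniun

cell KEL=zo, ASPECT=ib:
underlying: ob-buni-ip
1. 0 -> i / C _ C: inserts after position(s) 2: obibuniip
2. b -> p, d -> t, g -> k / _ #: no change
surface: obibuniip


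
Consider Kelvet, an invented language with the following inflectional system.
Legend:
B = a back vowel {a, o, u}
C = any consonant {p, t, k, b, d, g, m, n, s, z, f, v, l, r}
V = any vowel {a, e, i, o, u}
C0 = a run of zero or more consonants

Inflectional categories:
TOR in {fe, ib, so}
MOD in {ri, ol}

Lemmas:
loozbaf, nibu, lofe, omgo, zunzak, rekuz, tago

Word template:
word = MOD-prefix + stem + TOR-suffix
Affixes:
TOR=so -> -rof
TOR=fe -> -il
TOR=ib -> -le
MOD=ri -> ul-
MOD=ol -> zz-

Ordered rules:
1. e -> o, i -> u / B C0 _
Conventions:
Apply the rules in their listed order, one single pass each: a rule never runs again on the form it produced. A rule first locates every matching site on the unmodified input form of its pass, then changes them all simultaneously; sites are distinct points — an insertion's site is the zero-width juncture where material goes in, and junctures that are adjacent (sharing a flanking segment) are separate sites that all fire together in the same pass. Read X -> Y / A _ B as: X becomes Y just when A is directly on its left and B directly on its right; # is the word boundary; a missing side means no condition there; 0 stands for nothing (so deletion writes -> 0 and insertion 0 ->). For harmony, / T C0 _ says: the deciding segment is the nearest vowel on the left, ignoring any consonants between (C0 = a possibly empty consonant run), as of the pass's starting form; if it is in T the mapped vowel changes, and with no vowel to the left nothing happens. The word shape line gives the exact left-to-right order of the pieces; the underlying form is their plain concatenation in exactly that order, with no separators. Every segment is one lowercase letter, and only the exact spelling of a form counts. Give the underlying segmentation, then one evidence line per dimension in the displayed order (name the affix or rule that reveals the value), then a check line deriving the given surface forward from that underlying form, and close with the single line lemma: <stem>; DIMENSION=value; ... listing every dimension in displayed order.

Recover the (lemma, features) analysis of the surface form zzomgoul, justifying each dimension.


underlying: zz-omgo-il
TOR=fe - signalled by the affix -il
MOD=ol - signalled by the affix zz-
check: zzomgoil -> zzomgoul
lemma: omgo; TOR=fe; MOD=ol


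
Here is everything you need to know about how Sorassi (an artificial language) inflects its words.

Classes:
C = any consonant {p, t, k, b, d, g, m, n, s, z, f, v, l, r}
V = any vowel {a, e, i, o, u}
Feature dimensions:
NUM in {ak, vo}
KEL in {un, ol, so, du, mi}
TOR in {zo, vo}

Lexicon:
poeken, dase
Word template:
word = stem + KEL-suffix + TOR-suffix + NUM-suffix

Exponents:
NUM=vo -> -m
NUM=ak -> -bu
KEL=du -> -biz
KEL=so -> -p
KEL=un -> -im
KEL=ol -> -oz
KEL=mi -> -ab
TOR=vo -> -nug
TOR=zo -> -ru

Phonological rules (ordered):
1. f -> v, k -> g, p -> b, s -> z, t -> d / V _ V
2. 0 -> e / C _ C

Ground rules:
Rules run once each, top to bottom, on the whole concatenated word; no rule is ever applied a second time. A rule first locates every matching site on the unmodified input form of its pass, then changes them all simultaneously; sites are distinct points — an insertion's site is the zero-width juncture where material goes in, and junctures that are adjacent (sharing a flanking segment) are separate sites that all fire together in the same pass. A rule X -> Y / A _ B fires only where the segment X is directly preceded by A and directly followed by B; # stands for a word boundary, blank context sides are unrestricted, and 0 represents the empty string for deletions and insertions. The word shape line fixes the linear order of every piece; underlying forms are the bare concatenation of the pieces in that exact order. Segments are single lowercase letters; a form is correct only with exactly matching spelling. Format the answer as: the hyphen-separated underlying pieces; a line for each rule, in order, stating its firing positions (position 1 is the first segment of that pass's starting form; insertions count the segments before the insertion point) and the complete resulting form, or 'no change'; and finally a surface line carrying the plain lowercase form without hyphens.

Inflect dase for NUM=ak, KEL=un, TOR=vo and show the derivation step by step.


underlying: dase-im-nug-bu
1. f -> v, k -> g, p -> b, s -> z, t -> d / V _ V: fires at position(s) 3: dazeimnugbu
2. 0 -> e / C _ C: inserts after position(s) 6, 9: dazeimenugebu
surface: dazeimenugebu


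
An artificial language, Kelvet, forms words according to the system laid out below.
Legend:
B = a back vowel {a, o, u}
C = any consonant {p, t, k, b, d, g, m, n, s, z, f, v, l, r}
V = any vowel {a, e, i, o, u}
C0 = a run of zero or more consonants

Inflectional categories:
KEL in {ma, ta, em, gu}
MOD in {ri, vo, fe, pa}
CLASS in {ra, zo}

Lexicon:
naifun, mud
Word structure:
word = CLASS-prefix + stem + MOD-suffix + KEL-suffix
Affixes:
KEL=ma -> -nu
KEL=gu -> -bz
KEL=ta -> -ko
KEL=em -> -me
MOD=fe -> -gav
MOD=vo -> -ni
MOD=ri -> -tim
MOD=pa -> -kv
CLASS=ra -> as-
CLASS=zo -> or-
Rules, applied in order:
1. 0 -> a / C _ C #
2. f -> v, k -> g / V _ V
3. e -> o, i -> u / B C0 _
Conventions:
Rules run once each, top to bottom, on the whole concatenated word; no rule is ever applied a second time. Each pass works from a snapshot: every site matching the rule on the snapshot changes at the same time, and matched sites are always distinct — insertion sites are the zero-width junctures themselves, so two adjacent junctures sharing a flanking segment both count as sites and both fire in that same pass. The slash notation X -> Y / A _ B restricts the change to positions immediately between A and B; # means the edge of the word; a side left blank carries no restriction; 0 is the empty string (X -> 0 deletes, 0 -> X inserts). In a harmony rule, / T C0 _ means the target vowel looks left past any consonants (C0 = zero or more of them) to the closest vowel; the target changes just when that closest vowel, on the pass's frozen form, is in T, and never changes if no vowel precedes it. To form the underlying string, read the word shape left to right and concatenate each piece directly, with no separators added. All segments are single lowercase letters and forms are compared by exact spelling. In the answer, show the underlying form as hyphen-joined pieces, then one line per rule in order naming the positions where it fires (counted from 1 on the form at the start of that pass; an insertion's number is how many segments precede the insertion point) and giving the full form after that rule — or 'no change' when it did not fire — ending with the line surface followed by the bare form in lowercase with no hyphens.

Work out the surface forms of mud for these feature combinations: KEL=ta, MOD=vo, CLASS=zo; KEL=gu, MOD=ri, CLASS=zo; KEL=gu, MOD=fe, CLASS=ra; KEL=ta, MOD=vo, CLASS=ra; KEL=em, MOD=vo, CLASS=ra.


cell KEL=ta, MOD=vo, CLASS=zo:
underlying: or-mud-ni-ko
1. 0 -> a / C _ C #: no change
2. f -> v, k -> g / V _ V: fires at position(s) 8: ormudnigo
3. e -> o, i -> u / B C0 _: fires at position(s) 7: ormudnugo
surface: ormudnugo

cell KEL=gu, MOD=ri, CLASS=zo:
underlying: or-mud-tim-bz
1. 0 -> a / C _ C #: inserts after position(s) 9: ormudtimbaz
2. f -> v, k -> g / V _ V: no change
3. e -> o, i -> u / B C0 _: fires at position(s) 7: ormudtumbaz
surface: ormudtumbaz

cell KEL=gu, MOD=fe, CLASS=ra:
underlying: as-mud-gav-bz
1. 0 -> a / C _ C #: inserts after position(s) 9: asmudgavbaz
2. f -> v, k -> g / V _ V: no change
3. e -> o, i -> u / B C0 _: no change
surface: asmudgavbaz

cell KEL=ta, MOD=vo, CLASS=ra:
underlying: as-mud-ni-ko
1. 0 -> a / C _ C #: no change
2. f -> v, k -> g / V _ V: fires at position(s) 8: asmudnigo
3. e -> o, i -> u / B C0 _: fires at position(s) 7: asmudnugo
surface: asmudnugo

cell KEL=em, MOD=vo, CLASS=ra:
underlying: as-mud-ni-me
1. 0 -> a / C _ C #: no change
2. f -> v, k -> g / V _ V: no change
3. e -> o, i -> u / B C0 _: fires at position(s) 7: asmudnume
surface: asmudnume
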